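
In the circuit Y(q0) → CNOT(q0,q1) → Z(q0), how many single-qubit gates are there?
2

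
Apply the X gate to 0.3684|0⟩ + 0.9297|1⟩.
0.9297|0⟩ + 0.3684|1⟩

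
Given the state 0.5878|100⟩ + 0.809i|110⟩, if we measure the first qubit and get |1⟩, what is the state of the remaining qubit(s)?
0.5878|00⟩ + 0.809i|10⟩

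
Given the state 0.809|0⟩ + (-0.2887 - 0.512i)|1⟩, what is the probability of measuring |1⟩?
0.3455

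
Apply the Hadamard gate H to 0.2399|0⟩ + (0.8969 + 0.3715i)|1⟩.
(0.8038 + 0.2627i)|0⟩ + (-0.4646 - 0.2627i)|1⟩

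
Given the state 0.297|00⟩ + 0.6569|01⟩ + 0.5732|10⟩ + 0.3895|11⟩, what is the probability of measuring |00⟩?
0.08821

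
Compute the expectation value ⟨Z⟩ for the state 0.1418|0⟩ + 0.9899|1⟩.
-0.9598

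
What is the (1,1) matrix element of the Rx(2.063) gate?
0.5135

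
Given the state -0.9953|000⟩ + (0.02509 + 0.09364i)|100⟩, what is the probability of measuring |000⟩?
0.9906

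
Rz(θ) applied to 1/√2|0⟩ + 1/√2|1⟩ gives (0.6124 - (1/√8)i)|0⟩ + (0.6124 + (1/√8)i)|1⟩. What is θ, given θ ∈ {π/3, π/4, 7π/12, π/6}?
π/3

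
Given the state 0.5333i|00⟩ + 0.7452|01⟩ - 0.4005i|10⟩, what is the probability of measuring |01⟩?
0.5553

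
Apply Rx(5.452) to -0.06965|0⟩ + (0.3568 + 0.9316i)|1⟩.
(0.4398 - 0.1441i)|0⟩ + (-0.3264 - 0.8242i)|1⟩

Rx(5.452) = [[cos(θ/2), −i·sin(θ/2)], [−i·sin(θ/2), cos(θ/2)]]; θ = 5.452, cos(θ/2) ≈ -0.914877, sin(θ/2) ≈ 0.403732.
With a = amp(|0⟩) = -0.06965 and b = amp(|1⟩) = (0.3568 + 0.9316i):
new amp(|0⟩) = (-0.914877)·a + (-0.403732i)·b = (0.4398 - 0.1441i)
new amp(|1⟩) = (-0.403732i)·a + (-0.914877)·b = (-0.3264 - 0.8242i)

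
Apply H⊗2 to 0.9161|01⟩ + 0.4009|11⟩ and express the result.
0.6585|00⟩ - 0.6585|01⟩ + 0.2576|10⟩ - 0.2576|11⟩

H⊗2 gives amp(|y⟩) = (1/2) Σ_x (−1)^(x·y) amp(|x⟩), where x·y is the number of positions in which both x and y have a 1.
|00⟩: (0.9161 + 0.4009)/2 = 0.6585
|01⟩: (-0.9161 - 0.4009)/2 = -0.6585
|10⟩: (0.9161 - 0.4009)/2 = 0.2576
|11⟩: (-0.9161 + 0.4009)/2 = -0.2576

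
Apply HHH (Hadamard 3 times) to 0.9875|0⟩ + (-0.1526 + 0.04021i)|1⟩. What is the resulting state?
(0.5904 + 0.02843i)|0⟩ + (0.8062 - 0.02843i)|1⟩

H² = I, so H^3 = H: a single Hadamard. With (a, b) = (0.9875, (-0.1526 + 0.04021i)), H gives ((a + b)/√2, (a − b)/√2) = ((0.5904 + 0.02843i), (0.8062 - 0.02843i)).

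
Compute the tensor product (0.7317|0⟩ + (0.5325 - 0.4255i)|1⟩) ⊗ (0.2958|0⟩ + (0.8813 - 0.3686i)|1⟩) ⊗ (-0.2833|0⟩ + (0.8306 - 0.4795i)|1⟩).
-0.06132|000⟩ + (0.1798 - 0.1038i)|001⟩ + (-0.1827 + 0.07641i)|010⟩ + (0.4063 - 0.5332i)|011⟩ + (-0.04462 + 0.03566i)|100⟩ + (0.07048 - 0.1801i)|101⟩ + (-0.08852 + 0.1618i)|110⟩ + (-0.0144 - 0.6243i)|111⟩

amp(|b₁b₂…⟩) = product of the factor amplitudes for bits b₁, b₂, …; only kets whose every factor amplitude is nonzero survive.
|000⟩: (0.7317)(0.2958)(-0.2833) = -0.06132
|001⟩: (0.7317)(0.2958)(0.8306 - 0.4795i) = (0.1798 - 0.1038i)
|010⟩: (0.7317)(0.8813 - 0.3686i)(-0.2833) = (-0.1827 + 0.07641i)
|011⟩: (0.7317)(0.8813 - 0.3686i)(0.8306 - 0.4795i) = (0.4063 - 0.5332i)
|100⟩: (0.5325 - 0.4255i)(0.2958)(-0.2833) = (-0.04462 + 0.03566i)
|101⟩: (0.5325 - 0.4255i)(0.2958)(0.8306 - 0.4795i) = (0.07048 - 0.1801i)
|110⟩: (0.5325 - 0.4255i)(0.8813 - 0.3686i)(-0.2833) = (-0.08852 + 0.1618i)
|111⟩: (0.5325 - 0.4255i)(0.8813 - 0.3686i)(0.8306 - 0.4795i) = (-0.0144 - 0.6243i)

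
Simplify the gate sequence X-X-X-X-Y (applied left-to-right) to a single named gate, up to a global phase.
Y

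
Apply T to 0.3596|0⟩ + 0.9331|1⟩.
0.3596|0⟩ + (0.6598 + 0.6598i)|1⟩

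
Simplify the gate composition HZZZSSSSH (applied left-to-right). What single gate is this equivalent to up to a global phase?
X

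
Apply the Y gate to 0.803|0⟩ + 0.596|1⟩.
-0.596i|0⟩ + 0.803i|1⟩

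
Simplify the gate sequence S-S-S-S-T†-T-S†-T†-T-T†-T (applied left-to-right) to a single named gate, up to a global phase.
S†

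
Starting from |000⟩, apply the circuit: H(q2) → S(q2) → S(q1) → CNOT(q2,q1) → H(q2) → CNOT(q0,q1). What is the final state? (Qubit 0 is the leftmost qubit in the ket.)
1/2|000⟩ + 1/2|001⟩ + (1/2)i|010⟩ - (1/2)i|011⟩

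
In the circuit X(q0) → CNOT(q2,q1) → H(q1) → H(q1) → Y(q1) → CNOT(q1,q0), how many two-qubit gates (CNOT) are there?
2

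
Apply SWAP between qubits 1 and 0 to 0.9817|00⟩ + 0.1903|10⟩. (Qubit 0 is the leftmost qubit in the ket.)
0.9817|00⟩ + 0.1903|01⟩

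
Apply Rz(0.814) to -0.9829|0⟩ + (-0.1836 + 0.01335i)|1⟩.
(-0.9026 + 0.3891i)|0⟩ + (-0.1739 - 0.06042i)|1⟩

Rz(0.814) = [[e^(−iθ/2), 0], [0, e^(iθ/2)]] with e^(±iθ/2) = cos(θ/2) ± i·sin(θ/2); θ = 0.814, cos(θ/2) ≈ 0.918313, sin(θ/2) ≈ 0.395856.
With a = amp(|0⟩) = -0.9829 and b = amp(|1⟩) = (-0.1836 + 0.01335i):
new amp(|0⟩) = (0.918313 - 0.395856i)·a = (-0.9026 + 0.3891i)
new amp(|1⟩) = (0.918313 + 0.395856i)·b = (-0.1739 - 0.06042i)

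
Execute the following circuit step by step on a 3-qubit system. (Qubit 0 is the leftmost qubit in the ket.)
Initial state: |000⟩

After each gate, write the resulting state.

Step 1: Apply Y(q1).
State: i|010⟩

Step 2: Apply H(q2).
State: (1/√2)i|010⟩ + (1/√2)i|011⟩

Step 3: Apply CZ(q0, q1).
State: (1/√2)i|010⟩ + (1/√2)i|011⟩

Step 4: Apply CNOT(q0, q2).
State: (1/√2)i|010⟩ + (1/√2)i|011⟩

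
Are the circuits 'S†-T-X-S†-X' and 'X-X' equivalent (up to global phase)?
No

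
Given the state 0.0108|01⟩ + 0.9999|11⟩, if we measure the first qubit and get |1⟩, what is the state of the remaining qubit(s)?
|1⟩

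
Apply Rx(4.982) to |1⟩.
-0.6057i|0⟩ - 0.7957|1⟩

Rx(4.982) = [[cos(θ/2), −i·sin(θ/2)], [−i·sin(θ/2), cos(θ/2)]]; θ = 4.982, cos(θ/2) ≈ -0.795725, sin(θ/2) ≈ 0.605658.
With a = amp(|0⟩) = 0 and b = amp(|1⟩) = 1:
new amp(|0⟩) = (-0.795725)·a + (-0.605658i)·b = -0.6057i
new amp(|1⟩) = (-0.605658i)·a + (-0.795725)·b = -0.7957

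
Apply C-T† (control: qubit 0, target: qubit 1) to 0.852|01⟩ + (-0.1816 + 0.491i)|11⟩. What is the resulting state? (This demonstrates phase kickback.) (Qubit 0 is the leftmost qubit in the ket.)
0.852|01⟩ + (0.2188 + 0.4756i)|11⟩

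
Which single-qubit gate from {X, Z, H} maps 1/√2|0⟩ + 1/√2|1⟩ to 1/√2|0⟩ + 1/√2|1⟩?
X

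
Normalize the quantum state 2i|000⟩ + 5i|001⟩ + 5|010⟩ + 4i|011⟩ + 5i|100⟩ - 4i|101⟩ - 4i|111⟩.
0.1775i|000⟩ + 0.4437i|001⟩ + 0.4437|010⟩ + 0.3549i|011⟩ + 0.4437i|100⟩ - 0.3549i|101⟩ - 0.3549i|111⟩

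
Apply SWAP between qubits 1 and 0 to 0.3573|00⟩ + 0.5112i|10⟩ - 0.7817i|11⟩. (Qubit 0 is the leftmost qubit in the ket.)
0.3573|00⟩ + 0.5112i|01⟩ - 0.7817i|11⟩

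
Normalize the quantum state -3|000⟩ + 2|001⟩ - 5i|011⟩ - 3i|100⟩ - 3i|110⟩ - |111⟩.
-0.3974|000⟩ + 0.2649|001⟩ - 0.6623i|011⟩ - 0.3974i|100⟩ - 0.3974i|110⟩ - 0.1325|111⟩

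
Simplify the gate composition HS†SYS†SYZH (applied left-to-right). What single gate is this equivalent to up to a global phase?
X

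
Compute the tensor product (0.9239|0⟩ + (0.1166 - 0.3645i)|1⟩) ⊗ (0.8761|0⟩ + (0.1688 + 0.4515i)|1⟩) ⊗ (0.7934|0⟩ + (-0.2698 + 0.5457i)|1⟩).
0.6422|000⟩ + (-0.2184 + 0.4417i)|001⟩ + (0.1237 + 0.331i)|010⟩ + (-0.2697 - 0.02744i)|011⟩ + (0.08105 - 0.2534i)|100⟩ + (0.1467 + 0.1419i)|101⟩ + (0.1462 - 0.007048i)|110⟩ + (-0.04486 + 0.1029i)|111⟩

amp(|b₁b₂…⟩) = product of the factor amplitudes for bits b₁, b₂, …; only kets whose every factor amplitude is nonzero survive.
|000⟩: (0.9239)(0.8761)(0.7934) = 0.6422
|001⟩: (0.9239)(0.8761)(-0.2698 + 0.5457i) = (-0.2184 + 0.4417i)
|010⟩: (0.9239)(0.1688 + 0.4515i)(0.7934) = (0.1237 + 0.331i)
|011⟩: (0.9239)(0.1688 + 0.4515i)(-0.2698 + 0.5457i) = (-0.2697 - 0.02744i)
|100⟩: (0.1166 - 0.3645i)(0.8761)(0.7934) = (0.08105 - 0.2534i)
|101⟩: (0.1166 - 0.3645i)(0.8761)(-0.2698 + 0.5457i) = (0.1467 + 0.1419i)
|110⟩: (0.1166 - 0.3645i)(0.1688 + 0.4515i)(0.7934) = (0.1462 - 0.007048i)
|111⟩: (0.1166 - 0.3645i)(0.1688 + 0.4515i)(-0.2698 + 0.5457i) = (-0.04486 + 0.1029i)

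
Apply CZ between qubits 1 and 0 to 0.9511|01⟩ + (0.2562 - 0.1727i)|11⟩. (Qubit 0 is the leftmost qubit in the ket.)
0.9511|01⟩ + (-0.2562 + 0.1727i)|11⟩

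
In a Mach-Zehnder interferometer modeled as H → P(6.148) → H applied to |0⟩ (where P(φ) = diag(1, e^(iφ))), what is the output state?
(0.9954 - 0.06739i)|0⟩ + (0.004562 + 0.06739i)|1⟩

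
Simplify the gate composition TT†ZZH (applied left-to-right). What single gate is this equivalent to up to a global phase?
H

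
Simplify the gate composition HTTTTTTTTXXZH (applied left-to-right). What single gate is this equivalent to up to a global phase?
X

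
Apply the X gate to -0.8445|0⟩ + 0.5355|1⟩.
0.5355|0⟩ - 0.8445|1⟩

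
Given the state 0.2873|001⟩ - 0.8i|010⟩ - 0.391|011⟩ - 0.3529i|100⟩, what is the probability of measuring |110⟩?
0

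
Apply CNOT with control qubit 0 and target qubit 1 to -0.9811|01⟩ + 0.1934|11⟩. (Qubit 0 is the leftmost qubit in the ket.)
-0.9811|01⟩ + 0.1934|10⟩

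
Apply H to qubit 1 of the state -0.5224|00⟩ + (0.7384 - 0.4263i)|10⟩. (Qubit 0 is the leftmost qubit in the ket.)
-0.3694|00⟩ - 0.3694|01⟩ + (0.5221 - 0.3014i)|10⟩ + (0.5221 - 0.3014i)|11⟩

H on qubit 1 mixes each pair of kets that differ only in qubit 1: amplitudes (a, b) of (|…0…⟩, |…1…⟩) become ((a + b)/√2, (a − b)/√2). Kets absent from the input have amplitude 0.
(|00⟩, |01⟩): (a, b) = (-0.5224, 0) → (-0.3694, -0.3694)
(|10⟩, |11⟩): (a, b) = ((0.7384 - 0.4263i), 0) → ((0.5221 - 0.3014i), (0.5221 - 0.3014i))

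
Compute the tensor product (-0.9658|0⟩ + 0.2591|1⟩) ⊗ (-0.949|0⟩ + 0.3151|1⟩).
0.9165|00⟩ - 0.3043|01⟩ - 0.2459|10⟩ + 0.08164|11⟩

amp(|b₁b₂…⟩) = product of the factor amplitudes for bits b₁, b₂, …; only kets whose every factor amplitude is nonzero survive.
|00⟩: (-0.9658)(-0.949) = 0.9165
|01⟩: (-0.9658)(0.3151) = -0.3043
|10⟩: (0.2591)(-0.949) = -0.2459
|11⟩: (0.2591)(0.3151) = 0.08164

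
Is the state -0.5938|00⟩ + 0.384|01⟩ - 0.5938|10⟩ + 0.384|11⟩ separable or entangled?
Separable

Writing the state as a|00⟩ + b|01⟩ + c|10⟩ + d|11⟩, it is a product state iff ad − bc = 0.
Here (a, b, c, d) = (-0.5938, 0.384, -0.5938, 0.384): ad − bc = (-0.5938)(0.384) − (0.384)(-0.5938) = 0, so the state is separable.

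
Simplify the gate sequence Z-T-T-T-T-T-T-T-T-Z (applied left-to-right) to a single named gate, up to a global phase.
I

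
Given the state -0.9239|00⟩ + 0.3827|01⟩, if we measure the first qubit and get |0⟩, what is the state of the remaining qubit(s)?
-0.9239|0⟩ + 0.3827|1⟩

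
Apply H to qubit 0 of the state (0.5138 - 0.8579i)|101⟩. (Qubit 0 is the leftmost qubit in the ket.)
(0.3633 - 0.6066i)|001⟩ + (-0.3633 + 0.6066i)|101⟩

H on qubit 0 mixes each pair of kets that differ only in qubit 0: amplitudes (a, b) of (|…0…⟩, |…1…⟩) become ((a + b)/√2, (a − b)/√2). Kets absent from the input have amplitude 0.
(|001⟩, |101⟩): (a, b) = (0, (0.5138 - 0.8579i)) → ((0.3633 - 0.6066i), (-0.3633 + 0.6066i))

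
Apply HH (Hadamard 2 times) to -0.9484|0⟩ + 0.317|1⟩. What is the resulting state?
-0.9484|0⟩ + 0.317|1⟩

H² = I, so an even number of Hadamards cancels: H^2 = I and the state is unchanged.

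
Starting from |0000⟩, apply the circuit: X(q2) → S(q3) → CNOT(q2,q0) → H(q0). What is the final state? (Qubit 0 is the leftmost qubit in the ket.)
1/√2|0010⟩ - 1/√2|1010⟩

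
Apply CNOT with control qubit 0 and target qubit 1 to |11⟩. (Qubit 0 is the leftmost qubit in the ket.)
|10⟩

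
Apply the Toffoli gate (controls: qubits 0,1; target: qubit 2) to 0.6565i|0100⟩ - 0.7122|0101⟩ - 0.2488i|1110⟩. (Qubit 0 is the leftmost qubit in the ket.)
0.6565i|0100⟩ - 0.7122|0101⟩ - 0.2488i|1100⟩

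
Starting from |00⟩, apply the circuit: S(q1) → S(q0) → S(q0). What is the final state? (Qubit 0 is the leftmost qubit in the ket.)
|00⟩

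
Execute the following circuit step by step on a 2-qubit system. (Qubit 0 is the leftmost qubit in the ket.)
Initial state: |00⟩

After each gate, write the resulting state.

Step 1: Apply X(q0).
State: |10⟩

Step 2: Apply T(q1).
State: |10⟩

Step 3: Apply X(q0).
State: |00⟩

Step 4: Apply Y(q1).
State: i|01⟩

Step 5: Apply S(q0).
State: i|01⟩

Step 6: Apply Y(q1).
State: |00⟩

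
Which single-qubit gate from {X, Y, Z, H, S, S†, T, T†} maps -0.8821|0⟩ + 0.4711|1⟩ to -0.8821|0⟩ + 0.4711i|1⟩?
S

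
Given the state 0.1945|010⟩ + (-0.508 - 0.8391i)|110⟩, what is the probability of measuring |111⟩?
0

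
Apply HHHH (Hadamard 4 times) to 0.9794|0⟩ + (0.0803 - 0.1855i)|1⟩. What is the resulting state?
0.9794|0⟩ + (0.0803 - 0.1855i)|1⟩

H² = I, so an even number of Hadamards cancels: H^4 = I and the state is unchanged.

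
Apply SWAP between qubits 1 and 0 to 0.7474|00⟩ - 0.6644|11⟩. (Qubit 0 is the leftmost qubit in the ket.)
0.7474|00⟩ - 0.6644|11⟩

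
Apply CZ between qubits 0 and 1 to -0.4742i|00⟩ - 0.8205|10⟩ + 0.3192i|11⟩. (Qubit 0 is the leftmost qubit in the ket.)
-0.4742i|00⟩ - 0.8205|10⟩ - 0.3192i|11⟩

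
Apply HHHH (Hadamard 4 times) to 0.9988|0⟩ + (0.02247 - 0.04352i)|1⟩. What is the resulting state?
0.9988|0⟩ + (0.02247 - 0.04352i)|1⟩

H² = I, so an even number of Hadamards cancels: H^4 = I and the state is unchanged.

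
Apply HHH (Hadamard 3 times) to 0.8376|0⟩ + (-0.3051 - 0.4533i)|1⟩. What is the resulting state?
(0.3765 - 0.3205i)|0⟩ + (0.808 + 0.3205i)|1⟩

H² = I, so H^3 = H: a single Hadamard. With (a, b) = (0.8376, (-0.3051 - 0.4533i)), H gives ((a + b)/√2, (a − b)/√2) = ((0.3765 - 0.3205i), (0.808 + 0.3205i)).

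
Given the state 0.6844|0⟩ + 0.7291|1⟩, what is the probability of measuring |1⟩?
0.5316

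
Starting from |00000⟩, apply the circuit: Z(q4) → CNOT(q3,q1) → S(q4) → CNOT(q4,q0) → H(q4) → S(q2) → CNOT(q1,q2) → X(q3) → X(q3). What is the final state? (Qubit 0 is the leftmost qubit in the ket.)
1/√2|00000⟩ + 1/√2|00001⟩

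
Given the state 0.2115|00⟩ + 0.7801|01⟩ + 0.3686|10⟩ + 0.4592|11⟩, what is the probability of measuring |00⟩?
0.04473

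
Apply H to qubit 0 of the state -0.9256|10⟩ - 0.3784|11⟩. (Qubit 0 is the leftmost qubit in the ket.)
-0.6545|00⟩ - 0.2676|01⟩ + 0.6545|10⟩ + 0.2676|11⟩

H on qubit 0 mixes each pair of kets that differ only in qubit 0: amplitudes (a, b) of (|…0…⟩, |…1…⟩) become ((a + b)/√2, (a − b)/√2). Kets absent from the input have amplitude 0.
(|00⟩, |10⟩): (a, b) = (0, -0.9256) → (-0.6545, 0.6545)
(|01⟩, |11⟩): (a, b) = (0, -0.3784) → (-0.2676, 0.2676)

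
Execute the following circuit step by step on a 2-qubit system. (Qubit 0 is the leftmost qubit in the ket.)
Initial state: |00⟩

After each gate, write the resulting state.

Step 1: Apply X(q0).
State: |10⟩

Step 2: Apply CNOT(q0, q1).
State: |11⟩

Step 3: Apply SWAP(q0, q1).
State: |11⟩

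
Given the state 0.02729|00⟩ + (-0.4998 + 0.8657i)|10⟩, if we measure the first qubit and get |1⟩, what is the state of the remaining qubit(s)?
(-0.5 + 0.866i)|0⟩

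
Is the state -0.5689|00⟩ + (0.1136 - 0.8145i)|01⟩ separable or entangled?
Separable

Writing the state as a|00⟩ + b|01⟩ + c|10⟩ + d|11⟩, it is a product state iff ad − bc = 0.
Here (a, b, c, d) = (-0.5689, (0.1136 - 0.8145i), 0, 0): ad − bc = (-0.5689)(0) − (0.1136 - 0.8145i)(0) = 0, so the state is separable.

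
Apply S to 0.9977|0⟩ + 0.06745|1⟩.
0.9977|0⟩ + 0.06745i|1⟩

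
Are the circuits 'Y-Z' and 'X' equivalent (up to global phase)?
Yes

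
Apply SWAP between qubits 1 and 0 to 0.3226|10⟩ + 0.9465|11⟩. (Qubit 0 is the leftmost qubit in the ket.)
0.3226|01⟩ + 0.9465|11⟩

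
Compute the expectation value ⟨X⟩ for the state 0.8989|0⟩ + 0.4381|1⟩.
0.7876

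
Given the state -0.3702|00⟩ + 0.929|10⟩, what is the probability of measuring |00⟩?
0.137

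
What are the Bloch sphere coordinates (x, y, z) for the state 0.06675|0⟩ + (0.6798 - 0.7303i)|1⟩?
(0.09075, -0.0975, -0.991)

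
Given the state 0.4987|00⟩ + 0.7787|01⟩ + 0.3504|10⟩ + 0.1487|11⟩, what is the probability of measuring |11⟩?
0.02211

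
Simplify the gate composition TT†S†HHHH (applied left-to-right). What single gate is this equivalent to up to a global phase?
S†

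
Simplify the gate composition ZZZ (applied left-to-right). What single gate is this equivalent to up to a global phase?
Z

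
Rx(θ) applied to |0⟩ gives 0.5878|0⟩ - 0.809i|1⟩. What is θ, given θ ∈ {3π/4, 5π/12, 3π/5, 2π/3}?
3π/5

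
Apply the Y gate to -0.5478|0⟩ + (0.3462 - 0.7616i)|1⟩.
(-0.7616 - 0.3462i)|0⟩ - 0.5478i|1⟩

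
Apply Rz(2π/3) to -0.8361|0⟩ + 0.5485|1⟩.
(-0.4181 + 0.7241i)|0⟩ + (0.2743 + 0.475i)|1⟩

Rz(2π/3) = [[e^(−iθ/2), 0], [0, e^(iθ/2)]] with e^(±iθ/2) = cos(θ/2) ± i·sin(θ/2); θ = 2π/3, cos(θ/2) ≈ 0.5, sin(θ/2) ≈ 0.866025.
With a = amp(|0⟩) = -0.8361 and b = amp(|1⟩) = 0.5485:
new amp(|0⟩) = (0.5 - 0.866025i)·a = (-0.4181 + 0.7241i)
new amp(|1⟩) = (0.5 + 0.866025i)·b = (0.2743 + 0.475i)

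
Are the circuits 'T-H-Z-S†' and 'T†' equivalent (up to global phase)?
No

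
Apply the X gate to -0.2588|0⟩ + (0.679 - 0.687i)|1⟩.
(0.679 - 0.687i)|0⟩ - 0.2588|1⟩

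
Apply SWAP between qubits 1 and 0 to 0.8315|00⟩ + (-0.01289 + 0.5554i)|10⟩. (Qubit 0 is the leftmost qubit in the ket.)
0.8315|00⟩ + (-0.01289 + 0.5554i)|01⟩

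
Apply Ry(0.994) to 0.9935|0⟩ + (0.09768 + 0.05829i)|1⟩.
(0.8267 - 0.02779i)|0⟩ + (0.5596 + 0.05124i)|1⟩

Ry(0.994) = [[cos(θ/2), −sin(θ/2)], [sin(θ/2), cos(θ/2)]]; θ = 0.994, cos(θ/2) ≈ 0.879017, sin(θ/2) ≈ 0.476791.
With a = amp(|0⟩) = 0.9935 and b = amp(|1⟩) = (0.09768 + 0.05829i):
new amp(|0⟩) = (0.879017)·a + (-0.476791)·b = (0.8267 - 0.02779i)
new amp(|1⟩) = (0.476791)·a + (0.879017)·b = (0.5596 + 0.05124i)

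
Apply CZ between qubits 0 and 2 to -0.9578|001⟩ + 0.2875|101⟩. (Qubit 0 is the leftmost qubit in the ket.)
-0.9578|001⟩ - 0.2875|101⟩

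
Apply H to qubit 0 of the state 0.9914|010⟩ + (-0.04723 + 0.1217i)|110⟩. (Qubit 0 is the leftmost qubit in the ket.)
(0.6676 + 0.08605i)|010⟩ + (0.7344 - 0.08605i)|110⟩

H on qubit 0 mixes each pair of kets that differ only in qubit 0: amplitudes (a, b) of (|…0…⟩, |…1…⟩) become ((a + b)/√2, (a − b)/√2). Kets absent from the input have amplitude 0.
(|010⟩, |110⟩): (a, b) = (0.9914, (-0.04723 + 0.1217i)) → ((0.6676 + 0.08605i), (0.7344 - 0.08605i))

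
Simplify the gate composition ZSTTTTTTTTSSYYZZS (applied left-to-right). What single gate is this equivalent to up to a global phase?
Z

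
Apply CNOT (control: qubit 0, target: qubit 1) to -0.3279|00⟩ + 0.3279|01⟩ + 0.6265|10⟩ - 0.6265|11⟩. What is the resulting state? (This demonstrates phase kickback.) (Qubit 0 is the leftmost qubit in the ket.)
-0.3279|00⟩ + 0.3279|01⟩ - 0.6265|10⟩ + 0.6265|11⟩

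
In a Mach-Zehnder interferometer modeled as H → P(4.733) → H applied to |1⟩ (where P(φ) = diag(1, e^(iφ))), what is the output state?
(0.4897 + 0.4999i)|0⟩ + (0.5103 - 0.4999i)|1⟩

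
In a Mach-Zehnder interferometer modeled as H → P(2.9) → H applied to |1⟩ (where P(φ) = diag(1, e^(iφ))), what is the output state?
(0.9855 - 0.1196i)|0⟩ + (0.01452 + 0.1196i)|1⟩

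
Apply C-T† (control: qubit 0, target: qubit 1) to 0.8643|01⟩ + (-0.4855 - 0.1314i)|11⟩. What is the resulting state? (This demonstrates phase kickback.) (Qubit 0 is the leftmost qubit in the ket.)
0.8643|01⟩ + (-0.4362 + 0.2504i)|11⟩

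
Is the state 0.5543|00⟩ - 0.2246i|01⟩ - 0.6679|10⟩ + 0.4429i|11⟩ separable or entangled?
Entangled

Writing the state as a|00⟩ + b|01⟩ + c|10⟩ + d|11⟩, it is a product state iff ad − bc = 0.
Here (a, b, c, d) = (0.5543, -0.2246i, -0.6679, 0.4429i): ad − bc = (0.5543)(0.4429i) − (-0.2246i)(-0.6679) = 0.09549i ≠ 0, so the state is entangled.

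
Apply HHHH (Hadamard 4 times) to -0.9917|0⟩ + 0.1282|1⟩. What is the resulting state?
-0.9917|0⟩ + 0.1282|1⟩

H² = I, so an even number of Hadamards cancels: H^4 = I and the state is unchanged.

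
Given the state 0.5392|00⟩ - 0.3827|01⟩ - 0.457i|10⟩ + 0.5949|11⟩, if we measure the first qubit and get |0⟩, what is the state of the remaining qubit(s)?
0.8155|0⟩ - 0.5788|1⟩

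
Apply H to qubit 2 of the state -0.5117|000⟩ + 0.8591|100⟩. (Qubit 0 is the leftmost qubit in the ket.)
-0.3618|000⟩ - 0.3618|001⟩ + 0.6075|100⟩ + 0.6075|101⟩

H on qubit 2 mixes each pair of kets that differ only in qubit 2: amplitudes (a, b) of (|…0…⟩, |…1…⟩) become ((a + b)/√2, (a − b)/√2). Kets absent from the input have amplitude 0.
(|000⟩, |001⟩): (a, b) = (-0.5117, 0) → (-0.3618, -0.3618)
(|100⟩, |101⟩): (a, b) = (0.8591, 0) → (0.6075, 0.6075)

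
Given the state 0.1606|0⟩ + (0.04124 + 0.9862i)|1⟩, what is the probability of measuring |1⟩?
0.9743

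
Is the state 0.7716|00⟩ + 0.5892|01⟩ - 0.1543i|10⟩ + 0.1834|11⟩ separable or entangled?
Entangled

Writing the state as a|00⟩ + b|01⟩ + c|10⟩ + d|11⟩, it is a product state iff ad − bc = 0.
Here (a, b, c, d) = (0.7716, 0.5892, -0.1543i, 0.1834): ad − bc = (0.7716)(0.1834) − (0.5892)(-0.1543i) = (0.1415 + 0.09091i) ≠ 0, so the state is entangled.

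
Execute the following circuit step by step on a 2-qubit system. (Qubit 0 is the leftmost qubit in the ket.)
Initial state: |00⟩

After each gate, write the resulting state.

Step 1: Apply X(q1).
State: |01⟩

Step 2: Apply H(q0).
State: 1/√2|01⟩ + 1/√2|11⟩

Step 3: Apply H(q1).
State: 1/2|00⟩ - 1/2|01⟩ + 1/2|10⟩ - 1/2|11⟩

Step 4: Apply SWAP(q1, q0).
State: 1/2|00⟩ + 1/2|01⟩ - 1/2|10⟩ - 1/2|11⟩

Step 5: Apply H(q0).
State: 1/√2|10⟩ + 1/√2|11⟩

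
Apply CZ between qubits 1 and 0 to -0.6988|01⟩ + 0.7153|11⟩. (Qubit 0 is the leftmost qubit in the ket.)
-0.6988|01⟩ - 0.7153|11⟩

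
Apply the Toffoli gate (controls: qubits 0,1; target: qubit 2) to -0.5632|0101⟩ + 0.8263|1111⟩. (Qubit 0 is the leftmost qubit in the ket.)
-0.5632|0101⟩ + 0.8263|1101⟩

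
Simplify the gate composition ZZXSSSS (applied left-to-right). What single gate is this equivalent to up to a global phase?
X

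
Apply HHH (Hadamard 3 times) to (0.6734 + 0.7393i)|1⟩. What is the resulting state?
(0.4762 + 0.5228i)|0⟩ + (-0.4762 - 0.5228i)|1⟩

H² = I, so H^3 = H: a single Hadamard. With (a, b) = (0, (0.6734 + 0.7393i)), H gives ((a + b)/√2, (a − b)/√2) = ((0.4762 + 0.5228i), (-0.4762 - 0.5228i)).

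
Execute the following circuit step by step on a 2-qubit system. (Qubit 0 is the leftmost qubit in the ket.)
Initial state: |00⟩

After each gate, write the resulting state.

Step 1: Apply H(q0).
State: 1/√2|00⟩ + 1/√2|10⟩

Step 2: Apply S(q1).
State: 1/√2|00⟩ + 1/√2|10⟩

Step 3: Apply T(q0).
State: 1/√2|00⟩ + (1/2 + (1/2)i)|10⟩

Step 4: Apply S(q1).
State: 1/√2|00⟩ + (1/2 + (1/2)i)|10⟩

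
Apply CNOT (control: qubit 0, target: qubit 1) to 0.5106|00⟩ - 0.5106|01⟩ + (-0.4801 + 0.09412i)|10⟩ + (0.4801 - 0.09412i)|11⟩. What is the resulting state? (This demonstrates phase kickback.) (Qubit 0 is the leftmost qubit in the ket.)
0.5106|00⟩ - 0.5106|01⟩ + (0.4801 - 0.09412i)|10⟩ + (-0.4801 + 0.09412i)|11⟩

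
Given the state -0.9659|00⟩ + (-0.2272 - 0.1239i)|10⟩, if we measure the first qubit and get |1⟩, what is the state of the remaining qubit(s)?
(-0.8779 - 0.4788i)|0⟩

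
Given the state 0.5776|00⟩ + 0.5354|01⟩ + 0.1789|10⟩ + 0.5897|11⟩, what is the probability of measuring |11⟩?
0.3477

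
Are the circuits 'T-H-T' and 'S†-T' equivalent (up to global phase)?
No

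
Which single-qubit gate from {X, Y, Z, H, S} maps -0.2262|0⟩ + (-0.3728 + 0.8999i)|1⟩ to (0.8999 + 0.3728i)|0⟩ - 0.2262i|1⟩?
Y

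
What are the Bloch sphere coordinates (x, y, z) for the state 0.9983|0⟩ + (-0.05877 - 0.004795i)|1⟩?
(-0.1173, -0.009574, 0.9931)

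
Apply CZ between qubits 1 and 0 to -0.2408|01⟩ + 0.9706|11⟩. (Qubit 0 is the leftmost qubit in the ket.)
-0.2408|01⟩ - 0.9706|11⟩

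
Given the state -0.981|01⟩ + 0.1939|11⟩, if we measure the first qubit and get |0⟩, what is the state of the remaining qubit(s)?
-|1⟩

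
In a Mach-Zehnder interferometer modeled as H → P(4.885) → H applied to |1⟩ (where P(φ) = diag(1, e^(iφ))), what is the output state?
(0.4141 + 0.4926i)|0⟩ + (0.5859 - 0.4926i)|1⟩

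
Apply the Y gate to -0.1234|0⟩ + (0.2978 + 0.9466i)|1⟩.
(0.9466 - 0.2978i)|0⟩ - 0.1234i|1⟩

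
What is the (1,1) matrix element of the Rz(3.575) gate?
(-0.215 + 0.9766i)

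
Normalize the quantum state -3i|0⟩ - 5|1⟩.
-0.5145i|0⟩ - 0.8575|1⟩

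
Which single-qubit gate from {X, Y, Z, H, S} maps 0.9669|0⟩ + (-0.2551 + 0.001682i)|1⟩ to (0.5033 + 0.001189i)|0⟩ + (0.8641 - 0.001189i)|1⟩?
H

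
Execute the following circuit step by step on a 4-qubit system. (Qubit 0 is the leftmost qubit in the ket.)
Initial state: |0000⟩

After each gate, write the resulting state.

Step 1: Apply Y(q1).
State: i|0100⟩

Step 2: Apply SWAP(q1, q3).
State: i|0001⟩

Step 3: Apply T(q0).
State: i|0001⟩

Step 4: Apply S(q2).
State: i|0001⟩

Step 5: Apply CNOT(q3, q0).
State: i|1001⟩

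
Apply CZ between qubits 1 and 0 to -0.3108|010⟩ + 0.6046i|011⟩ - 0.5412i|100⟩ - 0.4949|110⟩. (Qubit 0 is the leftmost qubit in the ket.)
-0.3108|010⟩ + 0.6046i|011⟩ - 0.5412i|100⟩ + 0.4949|110⟩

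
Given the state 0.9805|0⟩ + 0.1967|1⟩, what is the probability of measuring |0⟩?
0.9614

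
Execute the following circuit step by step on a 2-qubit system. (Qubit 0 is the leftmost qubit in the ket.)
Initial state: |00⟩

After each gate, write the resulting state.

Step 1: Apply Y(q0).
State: i|10⟩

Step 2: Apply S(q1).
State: i|10⟩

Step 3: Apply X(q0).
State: i|00⟩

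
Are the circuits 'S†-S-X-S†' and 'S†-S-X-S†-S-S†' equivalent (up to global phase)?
Yes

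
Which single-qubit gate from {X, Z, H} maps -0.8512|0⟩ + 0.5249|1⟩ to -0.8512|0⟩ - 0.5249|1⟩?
Z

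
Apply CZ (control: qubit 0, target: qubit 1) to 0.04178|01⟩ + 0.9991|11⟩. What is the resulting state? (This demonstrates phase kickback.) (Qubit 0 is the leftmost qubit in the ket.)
0.04178|01⟩ - 0.9991|11⟩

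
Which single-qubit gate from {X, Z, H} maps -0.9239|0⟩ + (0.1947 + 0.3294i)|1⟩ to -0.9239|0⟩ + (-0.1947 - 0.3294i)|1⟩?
Z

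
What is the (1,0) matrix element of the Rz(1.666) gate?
0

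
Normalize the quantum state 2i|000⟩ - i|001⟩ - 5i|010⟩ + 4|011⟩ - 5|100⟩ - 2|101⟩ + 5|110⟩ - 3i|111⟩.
0.1916i|000⟩ - 0.09578i|001⟩ - 0.4789i|010⟩ + 0.3831|011⟩ - 0.4789|100⟩ - 0.1916|101⟩ + 0.4789|110⟩ - 0.2873i|111⟩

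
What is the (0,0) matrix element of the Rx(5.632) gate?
-0.9475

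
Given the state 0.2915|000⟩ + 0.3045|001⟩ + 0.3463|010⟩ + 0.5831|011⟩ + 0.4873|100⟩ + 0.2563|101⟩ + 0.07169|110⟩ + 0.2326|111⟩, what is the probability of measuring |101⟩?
0.06569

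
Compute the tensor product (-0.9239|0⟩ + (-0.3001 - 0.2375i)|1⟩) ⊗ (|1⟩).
-0.9239|01⟩ + (-0.3001 - 0.2375i)|11⟩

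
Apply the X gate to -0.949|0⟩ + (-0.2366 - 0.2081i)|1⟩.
(-0.2366 - 0.2081i)|0⟩ - 0.949|1⟩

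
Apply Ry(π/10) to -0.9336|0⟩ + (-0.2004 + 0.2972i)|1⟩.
(-0.8908 - 0.04649i)|0⟩ + (-0.344 + 0.2935i)|1⟩

Ry(π/10) = [[cos(θ/2), −sin(θ/2)], [sin(θ/2), cos(θ/2)]]; θ = π/10, cos(θ/2) ≈ 0.987688, sin(θ/2) ≈ 0.156434.
With a = amp(|0⟩) = -0.9336 and b = amp(|1⟩) = (-0.2004 + 0.2972i):
new amp(|0⟩) = (0.987688)·a + (-0.156434)·b = (-0.8908 - 0.04649i)
new amp(|1⟩) = (0.156434)·a + (0.987688)·b = (-0.344 + 0.2935i)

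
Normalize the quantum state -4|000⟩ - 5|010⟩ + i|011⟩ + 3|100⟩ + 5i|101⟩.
-0.4588|000⟩ - 0.5735|010⟩ + 0.1147i|011⟩ + 0.3441|100⟩ + 0.5735i|101⟩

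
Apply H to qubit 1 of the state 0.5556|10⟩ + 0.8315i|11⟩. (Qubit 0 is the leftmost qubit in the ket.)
(0.3929 + 0.588i)|10⟩ + (0.3929 - 0.588i)|11⟩

H on qubit 1 mixes each pair of kets that differ only in qubit 1: amplitudes (a, b) of (|…0…⟩, |…1…⟩) become ((a + b)/√2, (a − b)/√2). Kets absent from the input have amplitude 0.
(|10⟩, |11⟩): (a, b) = (0.5556, 0.8315i) → ((0.3929 + 0.588i), (0.3929 - 0.588i))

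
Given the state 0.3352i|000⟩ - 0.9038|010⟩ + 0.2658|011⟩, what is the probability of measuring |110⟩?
0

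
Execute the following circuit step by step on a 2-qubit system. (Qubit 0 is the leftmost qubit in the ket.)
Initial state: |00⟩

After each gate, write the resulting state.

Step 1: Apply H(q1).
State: 1/√2|00⟩ + 1/√2|01⟩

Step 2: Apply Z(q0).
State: 1/√2|00⟩ + 1/√2|01⟩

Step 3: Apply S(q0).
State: 1/√2|00⟩ + 1/√2|01⟩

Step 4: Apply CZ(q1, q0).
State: 1/√2|00⟩ + 1/√2|01⟩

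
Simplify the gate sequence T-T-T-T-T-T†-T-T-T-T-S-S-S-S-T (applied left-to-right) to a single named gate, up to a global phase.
T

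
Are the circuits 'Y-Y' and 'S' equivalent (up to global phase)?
No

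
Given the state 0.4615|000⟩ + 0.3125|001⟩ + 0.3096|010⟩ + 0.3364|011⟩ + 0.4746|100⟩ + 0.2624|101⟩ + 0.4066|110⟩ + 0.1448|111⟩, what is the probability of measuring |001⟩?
0.09766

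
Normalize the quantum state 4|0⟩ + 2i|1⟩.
0.8944|0⟩ + (1/√5)i|1⟩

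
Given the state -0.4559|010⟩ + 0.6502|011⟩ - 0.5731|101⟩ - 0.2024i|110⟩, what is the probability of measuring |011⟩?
0.4228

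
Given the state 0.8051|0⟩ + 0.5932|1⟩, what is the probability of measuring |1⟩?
0.3519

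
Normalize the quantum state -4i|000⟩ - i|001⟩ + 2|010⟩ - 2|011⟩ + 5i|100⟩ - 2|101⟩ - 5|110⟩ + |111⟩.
-(1/√5)i|000⟩ - 0.1118i|001⟩ + 0.2236|010⟩ - 0.2236|011⟩ + 0.559i|100⟩ - 0.2236|101⟩ - 0.559|110⟩ + 0.1118|111⟩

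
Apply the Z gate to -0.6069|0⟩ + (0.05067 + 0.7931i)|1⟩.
-0.6069|0⟩ + (-0.05067 - 0.7931i)|1⟩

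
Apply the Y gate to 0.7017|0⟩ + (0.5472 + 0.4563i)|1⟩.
(0.4563 - 0.5472i)|0⟩ + 0.7017i|1⟩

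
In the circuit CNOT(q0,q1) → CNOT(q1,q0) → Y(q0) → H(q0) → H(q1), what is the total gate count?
5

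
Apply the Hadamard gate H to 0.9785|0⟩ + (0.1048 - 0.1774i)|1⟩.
(0.766 - 0.1254i)|0⟩ + (0.6178 + 0.1254i)|1⟩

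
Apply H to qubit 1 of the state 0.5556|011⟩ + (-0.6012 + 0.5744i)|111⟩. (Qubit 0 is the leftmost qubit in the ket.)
0.3929|001⟩ - 0.3929|011⟩ + (-0.4251 + 0.4062i)|101⟩ + (0.4251 - 0.4062i)|111⟩

H on qubit 1 mixes each pair of kets that differ only in qubit 1: amplitudes (a, b) of (|…0…⟩, |…1…⟩) become ((a + b)/√2, (a − b)/√2). Kets absent from the input have amplitude 0.
(|001⟩, |011⟩): (a, b) = (0, 0.5556) → (0.3929, -0.3929)
(|101⟩, |111⟩): (a, b) = (0, (-0.6012 + 0.5744i)) → ((-0.4251 + 0.4062i), (0.4251 - 0.4062i))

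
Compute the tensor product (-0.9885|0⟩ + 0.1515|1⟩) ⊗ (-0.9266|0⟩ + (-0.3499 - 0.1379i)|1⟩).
0.9159|00⟩ + (0.3459 + 0.1363i)|01⟩ - 0.1404|10⟩ + (-0.05301 - 0.02089i)|11⟩

amp(|b₁b₂…⟩) = product of the factor amplitudes for bits b₁, b₂, …; only kets whose every factor amplitude is nonzero survive.
|00⟩: (-0.9885)(-0.9266) = 0.9159
|01⟩: (-0.9885)(-0.3499 - 0.1379i) = (0.3459 + 0.1363i)
|10⟩: (0.1515)(-0.9266) = -0.1404
|11⟩: (0.1515)(-0.3499 - 0.1379i) = (-0.05301 - 0.02089i)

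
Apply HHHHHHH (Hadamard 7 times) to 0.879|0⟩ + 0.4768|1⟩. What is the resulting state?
0.9587|0⟩ + 0.2844|1⟩

H² = I, so H^7 = H: a single Hadamard. With (a, b) = (0.879, 0.4768), H gives ((a + b)/√2, (a − b)/√2) = (0.9587, 0.2844).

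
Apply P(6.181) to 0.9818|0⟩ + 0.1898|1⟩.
0.9818|0⟩ + (0.1888 - 0.01936i)|1⟩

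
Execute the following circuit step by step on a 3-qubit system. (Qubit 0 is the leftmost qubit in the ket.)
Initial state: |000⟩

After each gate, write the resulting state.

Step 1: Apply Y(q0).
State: i|100⟩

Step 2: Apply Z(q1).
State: i|100⟩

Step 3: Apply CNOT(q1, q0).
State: i|100⟩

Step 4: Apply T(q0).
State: (-1/√2 + (1/√2)i)|100⟩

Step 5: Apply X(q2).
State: (-1/√2 + (1/√2)i)|101⟩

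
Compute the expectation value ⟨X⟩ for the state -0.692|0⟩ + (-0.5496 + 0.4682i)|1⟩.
0.7606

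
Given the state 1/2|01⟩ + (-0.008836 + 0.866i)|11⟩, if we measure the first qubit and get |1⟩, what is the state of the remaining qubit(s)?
(-0.0102 + 0.9999i)|1⟩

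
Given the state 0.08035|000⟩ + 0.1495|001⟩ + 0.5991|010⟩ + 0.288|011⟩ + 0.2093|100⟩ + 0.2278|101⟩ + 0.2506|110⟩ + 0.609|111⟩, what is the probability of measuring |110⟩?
0.0628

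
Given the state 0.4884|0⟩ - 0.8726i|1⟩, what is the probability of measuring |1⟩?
0.7614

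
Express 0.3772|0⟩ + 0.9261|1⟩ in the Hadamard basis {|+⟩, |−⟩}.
0.9216|+⟩ - 0.3881|−⟩

With |ψ⟩ = α|0⟩ + β|1⟩, the Hadamard-basis coefficients are ⟨+|ψ⟩ = (α + β)/√2 and ⟨−|ψ⟩ = (α − β)/√2.
Here α = 0.3772, β = 0.9261: (α + β)/√2 = 0.9216, (α − β)/√2 = -0.3881.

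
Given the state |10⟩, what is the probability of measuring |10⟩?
1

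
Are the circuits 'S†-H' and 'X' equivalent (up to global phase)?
No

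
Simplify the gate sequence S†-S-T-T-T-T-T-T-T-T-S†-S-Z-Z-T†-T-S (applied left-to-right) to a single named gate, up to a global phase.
S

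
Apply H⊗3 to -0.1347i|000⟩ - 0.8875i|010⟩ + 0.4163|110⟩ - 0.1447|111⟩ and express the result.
(0.09603 - 0.3614i)|000⟩ + (0.1983 - 0.3614i)|001⟩ + (-0.09603 + 0.2662i)|010⟩ + (-0.1983 + 0.2662i)|011⟩ + (-0.09603 - 0.3614i)|100⟩ + (-0.1983 - 0.3614i)|101⟩ + (0.09603 + 0.2662i)|110⟩ + (0.1983 + 0.2662i)|111⟩

H⊗3 gives amp(|y⟩) = (1/2√2) Σ_x (−1)^(x·y) amp(|x⟩), where x·y is the number of positions in which both x and y have a 1.
|000⟩: (-0.1347i - 0.8875i + 0.4163 - 0.1447)/(2√2) = (0.09603 - 0.3614i)
|001⟩: (-0.1347i - 0.8875i + 0.4163 + 0.1447)/(2√2) = (0.1983 - 0.3614i)
|010⟩: (-0.1347i + 0.8875i - 0.4163 + 0.1447)/(2√2) = (-0.09603 + 0.2662i)
|011⟩: (-0.1347i + 0.8875i - 0.4163 - 0.1447)/(2√2) = (-0.1983 + 0.2662i)
|100⟩: (-0.1347i - 0.8875i - 0.4163 + 0.1447)/(2√2) = (-0.09603 - 0.3614i)
|101⟩: (-0.1347i - 0.8875i - 0.4163 - 0.1447)/(2√2) = (-0.1983 - 0.3614i)
|110⟩: (-0.1347i + 0.8875i + 0.4163 - 0.1447)/(2√2) = (0.09603 + 0.2662i)
|111⟩: (-0.1347i + 0.8875i + 0.4163 + 0.1447)/(2√2) = (0.1983 + 0.2662i)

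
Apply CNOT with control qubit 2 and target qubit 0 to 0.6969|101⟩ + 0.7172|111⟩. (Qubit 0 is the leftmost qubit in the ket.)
0.6969|001⟩ + 0.7172|011⟩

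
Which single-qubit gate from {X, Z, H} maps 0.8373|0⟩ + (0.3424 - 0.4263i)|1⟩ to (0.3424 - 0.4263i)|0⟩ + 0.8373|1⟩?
X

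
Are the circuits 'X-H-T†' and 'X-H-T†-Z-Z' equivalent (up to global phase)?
Yes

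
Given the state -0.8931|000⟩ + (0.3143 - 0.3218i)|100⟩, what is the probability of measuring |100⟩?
0.2023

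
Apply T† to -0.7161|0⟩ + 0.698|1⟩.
-0.7161|0⟩ + (0.4936 - 0.4936i)|1⟩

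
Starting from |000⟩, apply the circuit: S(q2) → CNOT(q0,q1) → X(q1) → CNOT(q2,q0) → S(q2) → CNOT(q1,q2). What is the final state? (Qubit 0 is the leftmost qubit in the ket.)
|011⟩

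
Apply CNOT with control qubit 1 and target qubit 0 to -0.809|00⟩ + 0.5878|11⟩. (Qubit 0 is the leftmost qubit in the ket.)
-0.809|00⟩ + 0.5878|01⟩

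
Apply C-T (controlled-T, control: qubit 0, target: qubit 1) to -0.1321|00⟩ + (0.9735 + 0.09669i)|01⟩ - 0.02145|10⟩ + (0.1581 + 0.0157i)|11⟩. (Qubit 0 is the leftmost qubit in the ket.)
-0.1321|00⟩ + (0.9735 + 0.09669i)|01⟩ - 0.02145|10⟩ + (0.1007 + 0.1229i)|11⟩

C-T leaves the control-|0⟩ kets |00⟩, |01⟩ unchanged and applies T to qubit 1 on the control-|1⟩ pair (|10⟩, |11⟩).
T = [[1, 0], [0, (1/√2 + (1/√2)i)]].
With a = amp(|10⟩) = -0.02145 and b = amp(|11⟩) = (0.1581 + 0.0157i):
new amp(|10⟩) = (1)·a = -0.02145
new amp(|11⟩) = (1/√2 + (1/√2)i)·b = (0.1007 + 0.1229i)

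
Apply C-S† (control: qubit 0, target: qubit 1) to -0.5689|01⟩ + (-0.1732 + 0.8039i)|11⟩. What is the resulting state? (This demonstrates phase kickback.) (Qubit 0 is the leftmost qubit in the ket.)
-0.5689|01⟩ + (0.8039 + 0.1732i)|11⟩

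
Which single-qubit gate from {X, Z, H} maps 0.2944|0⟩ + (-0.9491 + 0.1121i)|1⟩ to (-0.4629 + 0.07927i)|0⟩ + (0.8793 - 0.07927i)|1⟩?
H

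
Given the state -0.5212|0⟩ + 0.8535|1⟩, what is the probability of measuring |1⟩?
0.7285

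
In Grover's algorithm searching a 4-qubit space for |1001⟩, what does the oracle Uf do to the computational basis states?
Uf|x⟩ = -|x⟩ if x = 1001, else |x⟩ (phase flip on target)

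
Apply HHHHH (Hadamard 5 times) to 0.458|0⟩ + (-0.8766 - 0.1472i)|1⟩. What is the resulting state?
(-0.296 - 0.1041i)|0⟩ + (0.9437 + 0.1041i)|1⟩

H² = I, so H^5 = H: a single Hadamard. With (a, b) = (0.458, (-0.8766 - 0.1472i)), H gives ((a + b)/√2, (a − b)/√2) = ((-0.296 - 0.1041i), (0.9437 + 0.1041i)).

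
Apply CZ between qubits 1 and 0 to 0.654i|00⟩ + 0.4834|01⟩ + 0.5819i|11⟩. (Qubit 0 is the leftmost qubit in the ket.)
0.654i|00⟩ + 0.4834|01⟩ - 0.5819i|11⟩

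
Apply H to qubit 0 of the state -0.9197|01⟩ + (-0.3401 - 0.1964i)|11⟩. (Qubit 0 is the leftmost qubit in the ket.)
(-0.8908 - 0.1389i)|01⟩ + (-0.4098 + 0.1389i)|11⟩

H on qubit 0 mixes each pair of kets that differ only in qubit 0: amplitudes (a, b) of (|…0…⟩, |…1…⟩) become ((a + b)/√2, (a − b)/√2). Kets absent from the input have amplitude 0.
(|01⟩, |11⟩): (a, b) = (-0.9197, (-0.3401 - 0.1964i)) → ((-0.8908 - 0.1389i), (-0.4098 + 0.1389i))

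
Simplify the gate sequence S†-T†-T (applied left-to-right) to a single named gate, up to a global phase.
S†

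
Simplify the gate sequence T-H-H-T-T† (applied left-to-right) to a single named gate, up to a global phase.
T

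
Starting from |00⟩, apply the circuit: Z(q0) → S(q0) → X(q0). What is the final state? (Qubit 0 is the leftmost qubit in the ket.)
|10⟩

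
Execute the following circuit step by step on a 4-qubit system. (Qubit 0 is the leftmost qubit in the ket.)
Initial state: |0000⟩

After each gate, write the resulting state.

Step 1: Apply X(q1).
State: |0100⟩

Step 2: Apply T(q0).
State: |0100⟩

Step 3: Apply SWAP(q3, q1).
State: |0001⟩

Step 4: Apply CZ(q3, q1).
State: |0001⟩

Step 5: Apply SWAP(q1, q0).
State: |0001⟩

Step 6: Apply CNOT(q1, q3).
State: |0001⟩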